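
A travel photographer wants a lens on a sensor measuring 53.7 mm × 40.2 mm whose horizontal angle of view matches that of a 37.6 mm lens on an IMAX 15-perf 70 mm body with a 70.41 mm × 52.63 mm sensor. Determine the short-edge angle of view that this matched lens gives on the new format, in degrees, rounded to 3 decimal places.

Equal horizontal AOV ⇒ f₂ = f₁ · 53.7/70.41 = 37.6 × 0.76268 ≈ 28.6766 mm.
Short-edge AOV on the new format = 2·arctan(40.2 / (2 × 28.6766)) = 2·arctan(0.70092) ≈ 70.0547°.

70.055°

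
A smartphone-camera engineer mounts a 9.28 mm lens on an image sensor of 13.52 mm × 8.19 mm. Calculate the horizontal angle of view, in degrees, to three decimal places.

72.143°

Angle of view α = 2·arctan(w/2f) with w = 13.52 mm and f = 9.28 mm.
w/2f = 0.72845; arctan(0.72845) ≈ 36.0714°, so α ≈ 72.1428°.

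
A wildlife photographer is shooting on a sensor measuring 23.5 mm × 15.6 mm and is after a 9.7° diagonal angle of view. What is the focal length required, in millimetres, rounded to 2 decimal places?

Sensor diagonal = √(23.5² + 15.6²) = √795.6100 ≈ 28.2066 mm.
From α = 2·arctan(d/2f) we get f = d / (2·tan(α/2)).
With d = 28.2066 mm and α/2 = 4.85°, tan(α/2) ≈ 0.08485, so f ≈ 28.2066 / 0.16970 ≈ 166.2119 mm.

166.21 mm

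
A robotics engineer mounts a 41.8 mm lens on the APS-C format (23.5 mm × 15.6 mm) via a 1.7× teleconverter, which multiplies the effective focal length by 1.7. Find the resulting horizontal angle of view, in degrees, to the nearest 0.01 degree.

Effective focal length f = 41.8 × 1.7 = 71.06 mm.
α = 2·arctan(23.5 / (2 × 71.06)) = 2·arctan(0.16535) ≈ 18.7782°.

18.78°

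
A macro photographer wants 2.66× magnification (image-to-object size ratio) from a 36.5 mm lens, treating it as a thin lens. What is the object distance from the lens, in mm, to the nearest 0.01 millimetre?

With m = dᵢ/dₒ and 1/f = 1/dₒ + 1/dᵢ, substituting dᵢ = m·dₒ gives 1/f = (1 + 1/m)/dₒ, hence dₒ = f·(1 + 1/m).
dₒ = 36.5 × (1 + 1/2.66) = 36.5 × 1.37594 ≈ 50.222 mm.

50.22 mm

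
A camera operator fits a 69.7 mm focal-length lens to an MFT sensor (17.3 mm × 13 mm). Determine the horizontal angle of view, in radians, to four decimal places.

Angle of view α = 2·arctan(w/2f) with w = 17.3 mm and f = 69.7 mm.
w/2f = 0.12410; arctan(0.12410) ≈ 0.1235 rad, so α ≈ 0.2469 rad.

0.2469 rad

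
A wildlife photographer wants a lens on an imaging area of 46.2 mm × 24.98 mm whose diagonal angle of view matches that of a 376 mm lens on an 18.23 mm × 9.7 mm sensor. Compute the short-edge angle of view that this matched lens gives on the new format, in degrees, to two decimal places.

Sensor diagonal = √(18.23² + 9.7²) = √426.4229 ≈ 20.6500 mm.
Sensor diagonal = √(46.2² + 24.98²) = √2758.4404 ≈ 52.5209 mm.
Equal diagonal AOV ⇒ f₂ = f₁ · 52.5209/20.6500 = 376 × 2.54338 ≈ 956.3115 mm.
Short-edge AOV on the new format = 2·arctan(24.98 / (2 × 956.3115)) = 2·arctan(0.01306) ≈ 1.4965°.

1.50°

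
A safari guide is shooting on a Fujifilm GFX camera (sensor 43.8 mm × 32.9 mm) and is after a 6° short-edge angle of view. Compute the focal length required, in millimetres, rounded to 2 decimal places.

313.88 mm

From α = 2·arctan(h/2f) we get f = h / (2·tan(α/2)).
With h = 32.9 mm and α/2 = 3°, tan(α/2) ≈ 0.05241, so f ≈ 32.9 / 0.10482 ≈ 313.8847 mm.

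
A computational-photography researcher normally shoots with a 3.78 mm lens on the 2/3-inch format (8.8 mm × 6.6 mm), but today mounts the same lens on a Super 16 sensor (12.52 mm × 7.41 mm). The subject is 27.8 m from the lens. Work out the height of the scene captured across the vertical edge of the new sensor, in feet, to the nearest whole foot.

179 ft

The focal length stays 3.78 mm; the relevant sensor dimension is now h = 7.41 mm. Object distance dₒ = 27.8 m = 27800 mm.
Thin-lens field height W = h·(dₒ − f)/f = 7.41 × (27800 − 3.78)/3.78 ≈ 54489.415 mm = 54489.415/304.8 ft = 178.771 ft.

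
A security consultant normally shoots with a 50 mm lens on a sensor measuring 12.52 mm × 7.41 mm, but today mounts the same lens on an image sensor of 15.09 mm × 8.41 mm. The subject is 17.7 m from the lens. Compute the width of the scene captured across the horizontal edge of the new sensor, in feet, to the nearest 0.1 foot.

The focal length stays 50 mm; the relevant sensor dimension is now w = 15.09 mm. Object distance dₒ = 17.7 m = 17700 mm.
Thin-lens field width W = w·(dₒ − f)/f = 15.09 × (17700 − 50)/50 ≈ 5326.770 mm = 5326.770/304.8 ft = 17.4763 ft.

17.5 ft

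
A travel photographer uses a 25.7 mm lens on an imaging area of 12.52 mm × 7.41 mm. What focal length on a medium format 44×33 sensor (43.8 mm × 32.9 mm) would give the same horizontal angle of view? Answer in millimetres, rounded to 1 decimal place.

Equal angle of view means equal width/f ratio, so f₂ = f₁ · (width₂/width₁) = 25.7 × 43.8/12.52.
f₂ = 25.7 × 3.49840 ≈ 89.909 mm.

89.9 mm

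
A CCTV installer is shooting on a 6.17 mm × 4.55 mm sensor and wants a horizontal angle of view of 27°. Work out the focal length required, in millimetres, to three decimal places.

From α = 2·arctan(w/2f) we get f = w / (2·tan(α/2)).
With w = 6.17 mm and α/2 = 13.5°, tan(α/2) ≈ 0.24008, so f ≈ 6.17 / 0.48016 ≈ 12.8499 mm.

12.850 mm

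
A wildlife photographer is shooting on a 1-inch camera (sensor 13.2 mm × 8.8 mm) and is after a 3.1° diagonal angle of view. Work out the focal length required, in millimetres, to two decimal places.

Sensor diagonal = √(13.2² + 8.8²) = √251.6800 ≈ 15.8644 mm.
From α = 2·arctan(d/2f) we get f = d / (2·tan(α/2)).
With d = 15.8644 mm and α/2 = 1.55°, tan(α/2) ≈ 0.02706, so f ≈ 15.8644 / 0.05412 ≈ 293.1429 mm.

293.14 mm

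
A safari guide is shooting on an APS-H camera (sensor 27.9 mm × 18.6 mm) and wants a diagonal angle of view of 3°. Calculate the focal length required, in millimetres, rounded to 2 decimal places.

Sensor diagonal = √(27.9² + 18.6²) = √1124.3700 ≈ 33.5316 mm.
From α = 2·arctan(d/2f) we get f = d / (2·tan(α/2)).
With d = 33.5316 mm and α/2 = 1.5°, tan(α/2) ≈ 0.02619, so f ≈ 33.5316 / 0.05237 ≈ 640.2606 mm.

640.26 mm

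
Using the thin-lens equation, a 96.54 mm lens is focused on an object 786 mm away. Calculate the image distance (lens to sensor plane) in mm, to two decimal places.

1/dᵢ = 1/f − 1/dₒ = 1/96.54 − 1/786 = 0.0090861 mm⁻¹.
dᵢ = 1/0.0090861 ≈ 110.0578 mm.

110.06 mm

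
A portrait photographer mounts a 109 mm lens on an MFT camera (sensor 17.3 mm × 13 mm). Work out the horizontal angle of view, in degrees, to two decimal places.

9.07°

Angle of view α = 2·arctan(w/2f) with w = 17.3 mm and f = 109 mm.
w/2f = 0.07936; arctan(0.07936) ≈ 4.5374°, so α ≈ 9.0747°.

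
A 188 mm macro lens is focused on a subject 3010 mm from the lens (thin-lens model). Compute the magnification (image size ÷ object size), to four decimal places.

Thin lens: 1/f = 1/dₒ + 1/dᵢ → 1/dᵢ = 1/188 − 1/3010 = 0.0049869 mm⁻¹, so dᵢ ≈ 200.5245 mm.
Magnification m = dᵢ/dₒ = 200.5245/3010 ≈ 0.06662.

0.0666×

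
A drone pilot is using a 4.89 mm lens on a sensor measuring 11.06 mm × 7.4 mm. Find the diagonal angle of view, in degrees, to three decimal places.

107.373°

Sensor diagonal = √(11.06² + 7.4²) = √177.0836 ≈ 13.3073 mm.
Angle of view α = 2·arctan(d/2f) with d = 13.3073 mm and f = 4.89 mm.
d/2f = 1.36066; arctan(1.36066) ≈ 53.6865°, so α ≈ 107.3730°.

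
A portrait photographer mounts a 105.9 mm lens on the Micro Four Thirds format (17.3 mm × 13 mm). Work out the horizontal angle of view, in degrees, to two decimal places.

Angle of view α = 2·arctan(w/2f) with w = 17.3 mm and f = 105.9 mm.
w/2f = 0.08168; arctan(0.08168) ≈ 4.6696°, so α ≈ 9.3392°.

9.34°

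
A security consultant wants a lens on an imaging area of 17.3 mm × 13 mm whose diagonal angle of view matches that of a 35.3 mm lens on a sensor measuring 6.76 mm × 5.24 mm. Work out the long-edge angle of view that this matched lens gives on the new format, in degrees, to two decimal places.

Sensor diagonal = √(6.76² + 5.24²) = √73.1552 ≈ 8.5531 mm.
Sensor diagonal = √(17.3² + 13²) = √468.2900 ≈ 21.6400 mm.
Equal diagonal AOV ⇒ f₂ = f₁ · 21.6400/8.5531 = 35.3 × 2.53008 ≈ 89.3119 mm.
Long-edge AOV on the new format = 2·arctan(17.3 / (2 × 89.3119)) = 2·arctan(0.09685) ≈ 11.0639°.

11.06°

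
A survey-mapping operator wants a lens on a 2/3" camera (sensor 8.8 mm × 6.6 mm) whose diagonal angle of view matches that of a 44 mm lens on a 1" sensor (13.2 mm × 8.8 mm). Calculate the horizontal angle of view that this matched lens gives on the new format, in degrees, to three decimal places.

16.413°

Sensor diagonal = √(13.2² + 8.8²) = √251.6800 ≈ 15.8644 mm.
Sensor diagonal = √(8.8² + 6.6²) = √121.0000 ≈ 11.0000 mm.
Equal diagonal AOV ⇒ f₂ = f₁ · 11.0000/15.8644 = 44 × 0.69338 ≈ 30.5085 mm.
Horizontal AOV on the new format = 2·arctan(8.8 / (2 × 30.5085)) = 2·arctan(0.14422) ≈ 16.4135°.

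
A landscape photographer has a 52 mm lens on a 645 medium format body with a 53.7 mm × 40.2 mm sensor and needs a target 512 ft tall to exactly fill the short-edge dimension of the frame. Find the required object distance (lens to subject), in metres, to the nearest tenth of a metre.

W: 512 ft × 304.8 mm/ft = 156057.60 mm.
Magnification m = h/W = dᵢ/dₒ; combined with 1/f = 1/dₒ + 1/dᵢ this gives dₒ = f·(1 + W/h).
dₒ = 52 mm × (1 + 156058/40.2) = 52 × 3883.0297 ≈ 201917.546 mm = 201.918 m.

201.9 m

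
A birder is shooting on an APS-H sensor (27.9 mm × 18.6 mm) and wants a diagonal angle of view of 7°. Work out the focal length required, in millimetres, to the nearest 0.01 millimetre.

Sensor diagonal = √(27.9² + 18.6²) = √1124.3700 ≈ 33.5316 mm.
From α = 2·arctan(d/2f) we get f = d / (2·tan(α/2)).
With d = 33.5316 mm and α/2 = 3.5°, tan(α/2) ≈ 0.06116, so f ≈ 33.5316 / 0.12233 ≈ 274.1186 mm.

274.12 mm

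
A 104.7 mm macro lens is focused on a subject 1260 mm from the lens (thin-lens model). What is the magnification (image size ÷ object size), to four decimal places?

0.0906×

Thin lens: 1/f = 1/dₒ + 1/dᵢ → 1/dᵢ = 1/104.7 − 1/1260 = 0.0087574 mm⁻¹, so dᵢ ≈ 114.1885 mm.
Magnification m = dᵢ/dₒ = 114.1885/1260 ≈ 0.09063.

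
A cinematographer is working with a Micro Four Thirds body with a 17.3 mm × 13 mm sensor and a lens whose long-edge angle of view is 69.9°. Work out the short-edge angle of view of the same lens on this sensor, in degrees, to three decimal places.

55.416°

From the long-edge AOV: f = 17.3 / (2·tan(34.95°)) = 17.3 / 1.39782 ≈ 12.3765 mm.
Short-edge AOV = 2·arctan(13 / (2 × 12.3765)) = 2·arctan(0.52519) ≈ 55.4161°.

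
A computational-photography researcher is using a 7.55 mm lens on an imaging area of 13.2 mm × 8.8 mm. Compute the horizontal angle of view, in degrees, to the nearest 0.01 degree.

82.32°

Angle of view α = 2·arctan(w/2f) with w = 13.2 mm and f = 7.55 mm.
w/2f = 0.87417; arctan(0.87417) ≈ 41.1591°, so α ≈ 82.3181°.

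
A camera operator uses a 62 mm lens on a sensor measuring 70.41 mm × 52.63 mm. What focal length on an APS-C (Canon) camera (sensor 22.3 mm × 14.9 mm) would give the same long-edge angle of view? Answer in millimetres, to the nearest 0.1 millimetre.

Equal angle of view means equal width/f ratio, so f₂ = f₁ · (width₂/width₁) = 62 × 22.3/70.41.
f₂ = 62 × 0.31672 ≈ 19.636 mm.

19.6 mm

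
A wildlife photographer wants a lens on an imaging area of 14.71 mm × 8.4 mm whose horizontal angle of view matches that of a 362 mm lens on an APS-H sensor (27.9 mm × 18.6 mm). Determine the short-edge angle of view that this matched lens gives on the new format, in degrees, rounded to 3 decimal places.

2.521°

Equal horizontal AOV ⇒ f₂ = f₁ · 14.71/27.9 = 362 × 0.52724 ≈ 190.8609 mm.
Short-edge AOV on the new format = 2·arctan(8.4 / (2 × 190.8609)) = 2·arctan(0.02201) ≈ 2.5212°.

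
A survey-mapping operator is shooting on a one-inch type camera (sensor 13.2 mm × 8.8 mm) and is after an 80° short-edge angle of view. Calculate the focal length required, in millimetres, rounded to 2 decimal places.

From α = 2·arctan(h/2f) we get f = h / (2·tan(α/2)).
With h = 8.8 mm and α/2 = 40°, tan(α/2) ≈ 0.83910, so f ≈ 8.8 / 1.67820 ≈ 5.2437 mm.

5.24 mm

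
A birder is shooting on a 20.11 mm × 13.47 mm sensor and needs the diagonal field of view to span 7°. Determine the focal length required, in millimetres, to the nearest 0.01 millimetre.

Sensor diagonal = √(20.11² + 13.47²) = √585.8530 ≈ 24.2044 mm.
From α = 2·arctan(d/2f) we get f = d / (2·tan(α/2)).
With d = 24.2044 mm and α/2 = 3.5°, tan(α/2) ≈ 0.06116, so f ≈ 24.2044 / 0.12233 ≈ 197.8692 mm.

197.87 mm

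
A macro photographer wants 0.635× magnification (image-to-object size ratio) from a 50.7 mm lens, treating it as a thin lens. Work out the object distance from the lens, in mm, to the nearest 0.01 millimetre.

With m = dᵢ/dₒ and 1/f = 1/dₒ + 1/dᵢ, substituting dᵢ = m·dₒ gives 1/f = (1 + 1/m)/dₒ, hence dₒ = f·(1 + 1/m).
dₒ = 50.7 × (1 + 1/0.635) = 50.7 × 2.57480 ≈ 130.543 mm.

130.54 mm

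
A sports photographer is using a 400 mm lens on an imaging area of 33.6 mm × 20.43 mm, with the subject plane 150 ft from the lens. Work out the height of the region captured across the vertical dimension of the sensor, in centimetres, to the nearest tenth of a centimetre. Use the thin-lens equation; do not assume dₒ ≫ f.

231.5 cm

dₒ: 150 ft × 304.8 mm/ft = 45720.00 mm.
Similar triangles through the lens centre give W/dₒ = h/dᵢ; with 1/f = 1/dₒ + 1/dᵢ this gives W = h·(dₒ − f)/f.
W = 20.43 mm × (45720 − 400) / 400 = 20.43 × 113.3000 ≈ 2314.719 mm = 231.472 cm.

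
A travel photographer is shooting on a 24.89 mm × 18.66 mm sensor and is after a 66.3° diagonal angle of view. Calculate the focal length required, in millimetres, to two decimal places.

23.81 mm

Sensor diagonal = √(24.89² + 18.66²) = √967.7077 ≈ 31.1080 mm.
From α = 2·arctan(d/2f) we get f = d / (2·tan(α/2)).
With d = 31.1080 mm and α/2 = 33.15°, tan(α/2) ≈ 0.65314, so f ≈ 31.1080 / 1.30627 ≈ 23.8143 mm.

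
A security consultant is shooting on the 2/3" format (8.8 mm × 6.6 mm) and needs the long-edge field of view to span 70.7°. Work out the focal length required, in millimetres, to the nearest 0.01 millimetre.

From α = 2·arctan(w/2f) we get f = w / (2·tan(α/2)).
With w = 8.8 mm and α/2 = 35.35°, tan(α/2) ≈ 0.70935, so f ≈ 8.8 / 1.41870 ≈ 6.2029 mm.

6.20 mm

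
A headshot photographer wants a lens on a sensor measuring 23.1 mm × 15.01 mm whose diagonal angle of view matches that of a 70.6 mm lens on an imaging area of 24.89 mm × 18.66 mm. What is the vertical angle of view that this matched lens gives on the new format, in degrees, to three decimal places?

13.690°

Sensor diagonal = √(24.89² + 18.66²) = √967.7077 ≈ 31.1080 mm.
Sensor diagonal = √(23.1² + 15.01²) = √758.9101 ≈ 27.5483 mm.
Equal diagonal AOV ⇒ f₂ = f₁ · 27.5483/31.1080 = 70.6 × 0.88557 ≈ 62.5213 mm.
Vertical AOV on the new format = 2·arctan(15.01 / (2 × 62.5213)) = 2·arctan(0.12004) ≈ 13.6900°.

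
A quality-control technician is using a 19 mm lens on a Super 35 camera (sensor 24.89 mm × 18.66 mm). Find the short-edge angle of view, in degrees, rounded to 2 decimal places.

52.31°

Angle of view α = 2·arctan(h/2f) with h = 18.66 mm and f = 19 mm.
h/2f = 0.49105; arctan(0.49105) ≈ 26.1535°, so α ≈ 52.3069°.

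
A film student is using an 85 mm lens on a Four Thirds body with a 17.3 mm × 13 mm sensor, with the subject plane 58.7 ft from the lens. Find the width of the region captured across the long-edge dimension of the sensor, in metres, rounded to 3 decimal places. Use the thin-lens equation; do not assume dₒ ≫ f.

dₒ: 58.7 ft × 304.8 mm/ft = 17891.76 mm.
Similar triangles through the lens centre give W/dₒ = w/dᵢ; with 1/f = 1/dₒ + 1/dᵢ this gives W = w·(dₒ − f)/f.
W = 17.3 mm × (17891.8 − 85) / 85 = 17.3 × 209.4913 ≈ 3624.199 mm = 3.6242 m.

3.624 m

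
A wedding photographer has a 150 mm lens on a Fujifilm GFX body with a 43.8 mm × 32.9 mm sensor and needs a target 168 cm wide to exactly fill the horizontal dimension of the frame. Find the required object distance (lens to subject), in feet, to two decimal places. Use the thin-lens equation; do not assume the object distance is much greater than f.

19.37 ft

W: 168 cm = 1680 mm.
Magnification m = w/W = dᵢ/dₒ; combined with 1/f = 1/dₒ + 1/dᵢ this gives dₒ = f·(1 + W/w).
dₒ = 150 mm × (1 + 1680/43.8) = 150 × 39.3562 ≈ 5903.425 mm = 5903.425/304.8 ft = 19.3682 ft.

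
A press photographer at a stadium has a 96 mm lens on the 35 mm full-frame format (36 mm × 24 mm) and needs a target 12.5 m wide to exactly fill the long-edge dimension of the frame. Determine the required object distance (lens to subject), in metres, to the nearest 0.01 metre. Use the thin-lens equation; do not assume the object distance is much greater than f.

33.43 m

W: 12.5 m = 12500 mm.
Magnification m = w/W = dᵢ/dₒ; combined with 1/f = 1/dₒ + 1/dᵢ this gives dₒ = f·(1 + W/w).
dₒ = 96 mm × (1 + 12500/36) = 96 × 348.2222 ≈ 33429.333 mm = 33.4293 m.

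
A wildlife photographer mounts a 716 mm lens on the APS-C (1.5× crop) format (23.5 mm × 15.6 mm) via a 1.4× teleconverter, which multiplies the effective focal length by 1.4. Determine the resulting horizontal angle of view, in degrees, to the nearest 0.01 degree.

1.34°

Effective focal length f = 716 × 1.4 = 1002.4 mm.
α = 2·arctan(23.5 / (2 × 1002.4)) = 2·arctan(0.01172) ≈ 1.3432°.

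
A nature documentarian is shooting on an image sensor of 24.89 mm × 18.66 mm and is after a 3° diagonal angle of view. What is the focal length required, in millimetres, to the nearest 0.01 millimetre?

Sensor diagonal = √(24.89² + 18.66²) = √967.7077 ≈ 31.1080 mm.
From α = 2·arctan(d/2f) we get f = d / (2·tan(α/2)).
With d = 31.1080 mm and α/2 = 1.5°, tan(α/2) ≈ 0.02619, so f ≈ 31.1080 / 0.05237 ≈ 593.9833 mm.

593.98 mm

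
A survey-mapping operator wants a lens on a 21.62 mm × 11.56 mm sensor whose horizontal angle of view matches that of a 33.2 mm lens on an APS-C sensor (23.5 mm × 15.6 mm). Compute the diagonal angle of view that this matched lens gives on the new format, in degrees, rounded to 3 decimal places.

Equal horizontal AOV ⇒ f₂ = f₁ · 21.62/23.5 = 33.2 × 0.92000 ≈ 30.5440 mm.
Sensor diagonal = √(21.62² + 11.56²) = √601.0580 ≈ 24.5165 mm.
Diagonal AOV on the new format = 2·arctan(24.5165 / (2 × 30.5440)) = 2·arctan(0.40133) ≈ 43.7342°.

43.734°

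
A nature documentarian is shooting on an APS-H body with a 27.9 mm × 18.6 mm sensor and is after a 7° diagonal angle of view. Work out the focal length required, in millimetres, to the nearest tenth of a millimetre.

274.1 mm

Sensor diagonal = √(27.9² + 18.6²) = √1124.3700 ≈ 33.5316 mm.
From α = 2·arctan(d/2f) we get f = d / (2·tan(α/2)).
With d = 33.5316 mm and α/2 = 3.5°, tan(α/2) ≈ 0.06116, so f ≈ 33.5316 / 0.12233 ≈ 274.1186 mm.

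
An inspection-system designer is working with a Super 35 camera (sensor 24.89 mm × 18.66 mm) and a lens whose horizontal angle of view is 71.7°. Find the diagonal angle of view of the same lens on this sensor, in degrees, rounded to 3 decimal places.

84.168°

From the horizontal AOV: f = 24.89 / (2·tan(35.85°)) = 24.89 / 1.44510 ≈ 17.2237 mm.
Sensor diagonal = √(24.89² + 18.66²) = √967.7077 ≈ 31.1080 mm.
Diagonal AOV = 2·arctan(31.1080 / (2 × 17.2237)) = 2·arctan(0.90306) ≈ 84.1677°.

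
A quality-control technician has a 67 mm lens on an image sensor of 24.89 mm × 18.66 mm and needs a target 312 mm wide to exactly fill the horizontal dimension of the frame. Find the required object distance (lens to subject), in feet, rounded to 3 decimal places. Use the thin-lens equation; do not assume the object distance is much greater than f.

2.975 ft

Magnification m = w/W = dᵢ/dₒ; combined with 1/f = 1/dₒ + 1/dᵢ this gives dₒ = f·(1 + W/w).
dₒ = 67 mm × (1 + 312/24.89) = 67 × 13.5352 ≈ 906.855 mm = 906.855/304.8 ft = 2.97525 ft.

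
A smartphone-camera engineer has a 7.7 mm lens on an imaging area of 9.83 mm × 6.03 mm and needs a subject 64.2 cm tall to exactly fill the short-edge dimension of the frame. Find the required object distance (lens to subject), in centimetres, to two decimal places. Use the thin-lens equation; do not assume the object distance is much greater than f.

W: 64.2 cm = 642 mm.
Magnification m = h/W = dᵢ/dₒ; combined with 1/f = 1/dₒ + 1/dᵢ this gives dₒ = f·(1 + W/h).
dₒ = 7.7 mm × (1 + 642/6.03) = 7.7 × 107.4677 ≈ 827.501 mm = 82.7501 cm.

82.75 cm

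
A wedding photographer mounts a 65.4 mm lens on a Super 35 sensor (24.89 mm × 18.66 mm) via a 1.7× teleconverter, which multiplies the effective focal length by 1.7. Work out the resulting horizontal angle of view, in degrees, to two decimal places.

12.77°

Effective focal length f = 65.4 × 1.7 = 111.18 mm.
α = 2·arctan(24.89 / (2 × 111.18)) = 2·arctan(0.11194) ≈ 12.7737°.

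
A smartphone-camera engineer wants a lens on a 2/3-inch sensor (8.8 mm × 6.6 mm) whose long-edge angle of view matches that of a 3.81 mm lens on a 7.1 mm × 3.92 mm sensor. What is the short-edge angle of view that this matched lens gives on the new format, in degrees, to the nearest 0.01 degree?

69.89°

Equal long-edge AOV ⇒ f₂ = f₁ · 8.8/7.1 = 3.81 × 1.23944 ≈ 4.7223 mm.
Short-edge AOV on the new format = 2·arctan(6.6 / (2 × 4.7223)) = 2·arctan(0.69882) ≈ 69.8932°.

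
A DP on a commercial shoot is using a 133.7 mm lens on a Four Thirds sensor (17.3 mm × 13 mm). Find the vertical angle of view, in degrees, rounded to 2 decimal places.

Angle of view α = 2·arctan(h/2f) with h = 13 mm and f = 133.7 mm.
h/2f = 0.04862; arctan(0.04862) ≈ 2.7833°, so α ≈ 5.5666°.

5.57°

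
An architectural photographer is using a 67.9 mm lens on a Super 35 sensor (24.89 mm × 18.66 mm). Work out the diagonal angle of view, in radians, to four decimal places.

0.4504 rad

Sensor diagonal = √(24.89² + 18.66²) = √967.7077 ≈ 31.1080 mm.
Angle of view α = 2·arctan(d/2f) with d = 31.1080 mm and f = 67.9 mm.
d/2f = 0.22907; arctan(0.22907) ≈ 0.2252 rad, so α ≈ 0.4504 rad.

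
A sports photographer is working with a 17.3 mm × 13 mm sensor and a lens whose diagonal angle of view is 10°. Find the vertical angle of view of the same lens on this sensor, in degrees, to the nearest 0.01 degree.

Sensor diagonal = √(17.3² + 13²) = √468.2900 ≈ 21.6400 mm.
From the diagonal AOV: f = 21.6400 / (2·tan(5°)) = 21.6400 / 0.17498 ≈ 123.6732 mm.
Vertical AOV = 2·arctan(13 / (2 × 123.6732)) = 2·arctan(0.05256) ≈ 6.0172°.

6.02°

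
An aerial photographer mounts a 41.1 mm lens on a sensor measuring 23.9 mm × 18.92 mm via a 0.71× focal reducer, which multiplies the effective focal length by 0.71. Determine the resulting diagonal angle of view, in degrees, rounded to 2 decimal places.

55.16°

Effective focal length f = 41.1 × 0.71 = 29.181 mm.
Sensor diagonal = √(23.9² + 18.92²) = √929.1764 ≈ 30.4824 mm.
α = 2·arctan(30.482 / (2 × 29.181)) = 2·arctan(0.52230) ≈ 55.1560°.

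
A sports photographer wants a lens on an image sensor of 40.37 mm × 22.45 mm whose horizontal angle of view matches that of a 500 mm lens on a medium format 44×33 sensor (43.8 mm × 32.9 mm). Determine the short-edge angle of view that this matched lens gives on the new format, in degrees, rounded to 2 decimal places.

Equal horizontal AOV ⇒ f₂ = f₁ · 40.37/43.8 = 500 × 0.92169 ≈ 460.8447 mm.
Short-edge AOV on the new format = 2·arctan(22.45 / (2 × 460.8447)) = 2·arctan(0.02436) ≈ 2.7906°.

2.79°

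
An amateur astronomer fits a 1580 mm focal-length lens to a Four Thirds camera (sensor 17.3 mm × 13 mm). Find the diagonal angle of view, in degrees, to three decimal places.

Sensor diagonal = √(17.3² + 13²) = √468.2900 ≈ 21.6400 mm.
Angle of view α = 2·arctan(d/2f) with d = 21.6400 mm and f = 1580 mm.
d/2f = 0.00685; arctan(0.00685) ≈ 0.3924°, so α ≈ 0.7847°.

0.785°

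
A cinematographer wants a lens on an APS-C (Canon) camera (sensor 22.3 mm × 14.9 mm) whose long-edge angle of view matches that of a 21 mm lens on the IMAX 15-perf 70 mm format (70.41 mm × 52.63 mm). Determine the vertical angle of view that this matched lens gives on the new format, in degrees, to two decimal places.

96.49°

Equal long-edge AOV ⇒ f₂ = f₁ · 22.3/70.41 = 21 × 0.31672 ≈ 6.6510 mm.
Vertical AOV on the new format = 2·arctan(14.9 / (2 × 6.6510)) = 2·arctan(1.12012) ≈ 96.4857°.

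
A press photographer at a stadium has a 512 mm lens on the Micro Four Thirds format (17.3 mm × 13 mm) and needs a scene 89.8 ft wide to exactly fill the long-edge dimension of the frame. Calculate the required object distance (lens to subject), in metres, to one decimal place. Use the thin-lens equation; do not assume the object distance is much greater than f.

W: 89.8 ft × 304.8 mm/ft = 27371.04 mm.
Magnification m = w/W = dᵢ/dₒ; combined with 1/f = 1/dₒ + 1/dᵢ this gives dₒ = f·(1 + W/w).
dₒ = 512 mm × (1 + 27371/17.3) = 512 × 1583.1410 ≈ 810568.187 mm = 810.568 m.

810.6 m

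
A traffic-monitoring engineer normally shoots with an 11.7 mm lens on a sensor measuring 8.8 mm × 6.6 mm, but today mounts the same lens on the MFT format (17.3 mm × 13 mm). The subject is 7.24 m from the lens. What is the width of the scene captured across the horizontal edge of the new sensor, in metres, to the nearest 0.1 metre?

The focal length stays 11.7 mm; the relevant sensor dimension is now w = 17.3 mm. Object distance dₒ = 7.24 m = 7240 mm.
Thin-lens field width W = w·(dₒ − f)/f = 17.3 × (7240 − 11.7)/11.7 ≈ 10687.999 mm = 10.688 m.

10.7 m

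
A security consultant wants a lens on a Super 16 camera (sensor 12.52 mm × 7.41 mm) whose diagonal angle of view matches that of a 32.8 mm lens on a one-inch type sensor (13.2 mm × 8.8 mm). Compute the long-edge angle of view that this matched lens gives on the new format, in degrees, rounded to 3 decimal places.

Sensor diagonal = √(13.2² + 8.8²) = √251.6800 ≈ 15.8644 mm.
Sensor diagonal = √(12.52² + 7.41²) = √211.6585 ≈ 14.5485 mm.
Equal diagonal AOV ⇒ f₂ = f₁ · 14.5485/15.8644 = 32.8 × 0.91705 ≈ 30.0793 mm.
Long-edge AOV on the new format = 2·arctan(12.52 / (2 × 30.0793)) = 2·arctan(0.20812) ≈ 23.5128°.

23.513°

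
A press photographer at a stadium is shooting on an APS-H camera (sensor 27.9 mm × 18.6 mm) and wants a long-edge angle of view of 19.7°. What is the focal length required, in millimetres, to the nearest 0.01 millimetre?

From α = 2·arctan(w/2f) we get f = w / (2·tan(α/2)).
With w = 27.9 mm and α/2 = 9.85°, tan(α/2) ≈ 0.17363, so f ≈ 27.9 / 0.34726 ≈ 80.3438 mm.

80.34 mm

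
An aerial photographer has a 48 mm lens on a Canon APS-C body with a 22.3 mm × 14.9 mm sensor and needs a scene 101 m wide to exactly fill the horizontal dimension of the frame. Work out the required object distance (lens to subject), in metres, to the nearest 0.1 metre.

217.4 m

W: 101 m = 101000 mm.
Magnification m = w/W = dᵢ/dₒ; combined with 1/f = 1/dₒ + 1/dᵢ this gives dₒ = f·(1 + W/w).
dₒ = 48 mm × (1 + 101000/22.3) = 48 × 4530.1480 ≈ 217447.103 mm = 217.447 m.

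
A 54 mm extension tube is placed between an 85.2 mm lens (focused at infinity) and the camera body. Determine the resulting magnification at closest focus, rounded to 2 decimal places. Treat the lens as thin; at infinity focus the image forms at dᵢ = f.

The tube moves the image plane from f to f + e, so dᵢ = 85.2 + 54 = 139.2 mm. Focus is achieved when 1/f = 1/dₒ + 1/dᵢ, giving dₒ = 1/(1/f − 1/(f+e)).
Magnification m = dᵢ/dₒ = (f+e)·(1/f − 1/(f+e)) = e/f = 54/85.2 ≈ 0.6338.

0.63×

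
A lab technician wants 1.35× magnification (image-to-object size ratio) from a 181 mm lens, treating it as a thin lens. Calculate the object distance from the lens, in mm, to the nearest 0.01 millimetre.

315.07 mm

With m = dᵢ/dₒ and 1/f = 1/dₒ + 1/dᵢ, substituting dᵢ = m·dₒ gives 1/f = (1 + 1/m)/dₒ, hence dₒ = f·(1 + 1/m).
dₒ = 181 × (1 + 1/1.35) = 181 × 1.74074 ≈ 315.074 mm.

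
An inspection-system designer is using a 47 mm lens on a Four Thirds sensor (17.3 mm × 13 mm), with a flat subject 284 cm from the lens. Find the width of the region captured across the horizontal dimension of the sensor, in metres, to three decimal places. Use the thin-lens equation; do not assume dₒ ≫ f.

1.028 m

dₒ: 284 cm = 2840 mm.
Similar triangles through the lens centre give W/dₒ = w/dᵢ; with 1/f = 1/dₒ + 1/dᵢ this gives W = w·(dₒ − f)/f.
W = 17.3 mm × (2840 − 47) / 47 = 17.3 × 59.4255 ≈ 1028.062 mm = 1.02806 m.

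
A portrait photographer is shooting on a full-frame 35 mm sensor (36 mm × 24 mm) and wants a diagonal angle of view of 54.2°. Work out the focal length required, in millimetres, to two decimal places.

Sensor diagonal = √(36² + 24²) = √1872.0000 ≈ 43.2666 mm.
From α = 2·arctan(d/2f) we get f = d / (2·tan(α/2)).
With d = 43.2666 mm and α/2 = 27.1°, tan(α/2) ≈ 0.51173, so f ≈ 43.2666 / 1.02345 ≈ 42.2752 mm.

42.28 mm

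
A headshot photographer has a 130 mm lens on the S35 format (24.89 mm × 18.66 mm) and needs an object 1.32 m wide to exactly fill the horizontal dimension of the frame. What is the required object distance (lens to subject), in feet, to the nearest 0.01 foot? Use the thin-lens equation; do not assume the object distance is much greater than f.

23.05 ft

W: 1.32 m = 1320 mm.
Magnification m = w/W = dᵢ/dₒ; combined with 1/f = 1/dₒ + 1/dᵢ this gives dₒ = f·(1 + W/w).
dₒ = 130 mm × (1 + 1320/24.89) = 130 × 54.0333 ≈ 7024.335 mm = 7024.335/304.8 ft = 23.0457 ft.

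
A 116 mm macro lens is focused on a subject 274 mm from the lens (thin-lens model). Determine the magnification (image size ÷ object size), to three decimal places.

Thin lens: 1/f = 1/dₒ + 1/dᵢ → 1/dᵢ = 1/116 − 1/274 = 0.0049711 mm⁻¹, so dᵢ ≈ 201.1646 mm.
Magnification m = dᵢ/dₒ = 201.1646/274 ≈ 0.73418.

0.734×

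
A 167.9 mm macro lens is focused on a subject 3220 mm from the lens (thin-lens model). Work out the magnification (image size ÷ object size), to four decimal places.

0.0550×

Thin lens: 1/f = 1/dₒ + 1/dᵢ → 1/dᵢ = 1/167.9 − 1/3220 = 0.0056454 mm⁻¹, so dᵢ ≈ 177.1364 mm.
Magnification m = dᵢ/dₒ = 177.1364/3220 ≈ 0.05501.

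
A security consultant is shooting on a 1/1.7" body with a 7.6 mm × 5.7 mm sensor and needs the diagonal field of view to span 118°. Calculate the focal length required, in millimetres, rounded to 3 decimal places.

Sensor diagonal = √(7.6² + 5.7²) = √90.2500 ≈ 9.5000 mm.
From α = 2·arctan(d/2f) we get f = d / (2·tan(α/2)).
With d = 9.5000 mm and α/2 = 59°, tan(α/2) ≈ 1.66428, so f ≈ 9.5000 / 3.32856 ≈ 2.8541 mm.

2.854 mm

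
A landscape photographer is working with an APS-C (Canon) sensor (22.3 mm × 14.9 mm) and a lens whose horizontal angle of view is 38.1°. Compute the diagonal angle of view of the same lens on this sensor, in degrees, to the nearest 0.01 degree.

From the horizontal AOV: f = 22.3 / (2·tan(19.05°)) = 22.3 / 0.69061 ≈ 32.2904 mm.
Sensor diagonal = √(22.3² + 14.9²) = √719.3000 ≈ 26.8198 mm.
Diagonal AOV = 2·arctan(26.8198 / (2 × 32.2904)) = 2·arctan(0.41529) ≈ 45.1053°.

45.11°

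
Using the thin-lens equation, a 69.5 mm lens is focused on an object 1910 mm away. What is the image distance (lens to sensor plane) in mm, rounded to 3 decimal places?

1/dᵢ = 1/f − 1/dₒ = 1/69.5 − 1/1910 = 0.0138649 mm⁻¹.
dᵢ = 1/0.0138649 ≈ 72.1244 mm.

72.124 mm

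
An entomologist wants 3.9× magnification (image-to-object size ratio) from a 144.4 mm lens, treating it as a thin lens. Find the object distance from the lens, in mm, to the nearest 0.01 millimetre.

181.43 mm

With m = dᵢ/dₒ and 1/f = 1/dₒ + 1/dᵢ, substituting dᵢ = m·dₒ gives 1/f = (1 + 1/m)/dₒ, hence dₒ = f·(1 + 1/m).
dₒ = 144.4 × (1 + 1/3.9) = 144.4 × 1.25641 ≈ 181.426 mm.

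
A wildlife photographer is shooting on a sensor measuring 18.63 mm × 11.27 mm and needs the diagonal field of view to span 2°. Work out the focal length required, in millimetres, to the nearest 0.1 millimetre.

623.7 mm

Sensor diagonal = √(18.63² + 11.27²) = √474.0898 ≈ 21.7736 mm.
From α = 2·arctan(d/2f) we get f = d / (2·tan(α/2)).
With d = 21.7736 mm and α/2 = 1°, tan(α/2) ≈ 0.01746, so f ≈ 21.7736 / 0.03491 ≈ 623.7044 mm.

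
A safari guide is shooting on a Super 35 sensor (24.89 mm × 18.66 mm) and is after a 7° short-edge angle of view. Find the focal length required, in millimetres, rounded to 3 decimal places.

From α = 2·arctan(h/2f) we get f = h / (2·tan(α/2)).
With h = 18.66 mm and α/2 = 3.5°, tan(α/2) ≈ 0.06116, so f ≈ 18.66 / 0.12233 ≈ 152.5442 mm.

152.544 mm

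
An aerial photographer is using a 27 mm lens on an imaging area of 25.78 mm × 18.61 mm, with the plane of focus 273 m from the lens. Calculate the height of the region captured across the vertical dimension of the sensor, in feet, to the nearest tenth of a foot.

617.3 ft

dₒ: 273 m = 273000 mm.
Similar triangles through the lens centre give W/dₒ = h/dᵢ; with 1/f = 1/dₒ + 1/dᵢ this gives W = h·(dₒ − f)/f.
W = 18.61 mm × (273000 − 27) / 27 = 18.61 × 10110.1111 ≈ 188149.168 mm = 188149.168/304.8 ft = 617.287 ft.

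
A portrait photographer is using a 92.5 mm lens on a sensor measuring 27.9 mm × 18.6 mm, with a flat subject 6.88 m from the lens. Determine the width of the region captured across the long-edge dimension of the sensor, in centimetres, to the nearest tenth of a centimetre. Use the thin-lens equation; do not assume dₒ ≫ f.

dₒ: 6.88 m = 6880 mm.
Similar triangles through the lens centre give W/dₒ = w/dᵢ; with 1/f = 1/dₒ + 1/dᵢ this gives W = w·(dₒ − f)/f.
W = 27.9 mm × (6880 − 92.5) / 92.5 = 27.9 × 73.3784 ≈ 2047.257 mm = 204.726 cm.

204.7 cm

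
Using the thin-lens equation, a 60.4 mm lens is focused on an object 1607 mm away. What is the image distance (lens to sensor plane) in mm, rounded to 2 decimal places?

1/dᵢ = 1/f − 1/dₒ = 1/60.4 − 1/1607 = 0.0159340 mm⁻¹.
dᵢ = 1/0.0159340 ≈ 62.7588 mm.

62.76 mm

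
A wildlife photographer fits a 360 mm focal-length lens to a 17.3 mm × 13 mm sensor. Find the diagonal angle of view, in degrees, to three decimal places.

Sensor diagonal = √(17.3² + 13²) = √468.2900 ≈ 21.6400 mm.
Angle of view α = 2·arctan(d/2f) with d = 21.6400 mm and f = 360 mm.
d/2f = 0.03006; arctan(0.03006) ≈ 1.7215°, so α ≈ 3.4431°.

3.443°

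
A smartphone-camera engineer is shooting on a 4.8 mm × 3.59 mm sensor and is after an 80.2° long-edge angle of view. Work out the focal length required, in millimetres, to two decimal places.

From α = 2·arctan(w/2f) we get f = w / (2·tan(α/2)).
With w = 4.8 mm and α/2 = 40.1°, tan(α/2) ≈ 0.84208, so f ≈ 4.8 / 1.68416 ≈ 2.8501 mm.

2.85 mm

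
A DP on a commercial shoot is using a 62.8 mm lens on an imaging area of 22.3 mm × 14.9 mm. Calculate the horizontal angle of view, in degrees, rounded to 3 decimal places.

Angle of view α = 2·arctan(w/2f) with w = 22.3 mm and f = 62.8 mm.
w/2f = 0.17755; arctan(0.17755) ≈ 10.0678°, so α ≈ 20.1356°.

20.136°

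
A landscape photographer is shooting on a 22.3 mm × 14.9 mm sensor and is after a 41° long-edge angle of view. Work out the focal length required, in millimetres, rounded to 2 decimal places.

From α = 2·arctan(w/2f) we get f = w / (2·tan(α/2)).
With w = 22.3 mm and α/2 = 20.5°, tan(α/2) ≈ 0.37388, so f ≈ 22.3 / 0.74777 ≈ 29.8220 mm.

29.82 mm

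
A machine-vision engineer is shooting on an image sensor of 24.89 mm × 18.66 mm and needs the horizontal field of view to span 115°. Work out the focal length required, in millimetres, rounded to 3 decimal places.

7.928 mm

From α = 2·arctan(w/2f) we get f = w / (2·tan(α/2)).
With w = 24.89 mm and α/2 = 57.5°, tan(α/2) ≈ 1.56969, so f ≈ 24.89 / 3.13937 ≈ 7.9283 mm.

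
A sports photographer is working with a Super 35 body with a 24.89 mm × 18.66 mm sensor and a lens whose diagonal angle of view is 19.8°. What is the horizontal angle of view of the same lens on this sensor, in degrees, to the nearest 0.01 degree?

15.90°

Sensor diagonal = √(24.89² + 18.66²) = √967.7077 ≈ 31.1080 mm.
From the diagonal AOV: f = 31.1080 / (2·tan(9.9°)) = 31.1080 / 0.34906 ≈ 89.1204 mm.
Horizontal AOV = 2·arctan(24.89 / (2 × 89.1204)) = 2·arctan(0.13964) ≈ 15.8990°.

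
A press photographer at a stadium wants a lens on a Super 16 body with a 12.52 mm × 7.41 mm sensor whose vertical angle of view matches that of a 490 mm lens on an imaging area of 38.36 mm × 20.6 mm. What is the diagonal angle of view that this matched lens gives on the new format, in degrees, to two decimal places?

Equal vertical AOV ⇒ f₂ = f₁ · 7.41/20.6 = 490 × 0.35971 ≈ 176.2573 mm.
Sensor diagonal = √(12.52² + 7.41²) = √211.6585 ≈ 14.5485 mm.
Diagonal AOV on the new format = 2·arctan(14.5485 / (2 × 176.2573)) = 2·arctan(0.04127) ≈ 4.7266°.

4.73°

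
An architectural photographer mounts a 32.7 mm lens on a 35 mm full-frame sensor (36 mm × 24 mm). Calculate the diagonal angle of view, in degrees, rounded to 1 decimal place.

Sensor diagonal = √(36² + 24²) = √1872.0000 ≈ 43.2666 mm.
Angle of view α = 2·arctan(d/2f) with d = 43.2666 mm and f = 32.7 mm.
d/2f = 0.66157; arctan(0.66157) ≈ 33.4874°, so α ≈ 66.9748°.

67.0°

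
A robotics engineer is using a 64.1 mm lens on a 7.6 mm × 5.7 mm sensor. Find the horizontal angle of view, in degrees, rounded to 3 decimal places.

Angle of view α = 2·arctan(w/2f) with w = 7.6 mm and f = 64.1 mm.
w/2f = 0.05928; arctan(0.05928) ≈ 3.3927°, so α ≈ 6.7853°.

6.785°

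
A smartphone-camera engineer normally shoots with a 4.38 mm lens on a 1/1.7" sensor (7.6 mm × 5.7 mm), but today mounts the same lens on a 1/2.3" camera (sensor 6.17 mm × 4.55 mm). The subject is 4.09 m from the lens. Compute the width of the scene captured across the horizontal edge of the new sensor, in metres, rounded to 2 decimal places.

5.76 m

The focal length stays 4.38 mm; the relevant sensor dimension is now w = 6.17 mm. Object distance dₒ = 4.09 m = 4090 mm.
Thin-lens field width W = w·(dₒ − f)/f = 6.17 × (4090 − 4.38)/4.38 ≈ 5755.314 mm = 5.75531 m.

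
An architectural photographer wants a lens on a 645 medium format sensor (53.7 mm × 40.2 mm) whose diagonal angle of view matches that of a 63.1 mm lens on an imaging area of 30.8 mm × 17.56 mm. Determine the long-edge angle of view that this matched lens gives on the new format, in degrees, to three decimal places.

25.350°

Sensor diagonal = √(30.8² + 17.56²) = √1256.9936 ≈ 35.4541 mm.
Sensor diagonal = √(53.7² + 40.2²) = √4499.7300 ≈ 67.0800 mm.
Equal diagonal AOV ⇒ f₂ = f₁ · 67.0800/35.4541 = 63.1 × 1.89202 ≈ 119.3867 mm.
Long-edge AOV on the new format = 2·arctan(53.7 / (2 × 119.3867)) = 2·arctan(0.22490) ≈ 25.3498°.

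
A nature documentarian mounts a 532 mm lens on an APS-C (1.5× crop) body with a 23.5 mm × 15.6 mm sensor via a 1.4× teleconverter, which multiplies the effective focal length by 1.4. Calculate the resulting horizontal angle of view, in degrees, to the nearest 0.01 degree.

1.81°

Effective focal length f = 532 × 1.4 = 744.8 mm.
α = 2·arctan(23.5 / (2 × 744.8)) = 2·arctan(0.01578) ≈ 1.8077°.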